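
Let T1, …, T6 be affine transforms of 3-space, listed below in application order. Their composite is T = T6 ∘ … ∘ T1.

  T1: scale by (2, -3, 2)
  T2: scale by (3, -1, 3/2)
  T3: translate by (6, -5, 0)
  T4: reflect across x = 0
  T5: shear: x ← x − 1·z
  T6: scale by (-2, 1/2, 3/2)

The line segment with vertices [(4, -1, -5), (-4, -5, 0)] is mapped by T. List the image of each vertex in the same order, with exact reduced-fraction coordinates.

T1 scale by (2, -3, 2): (4, -1, -5) → (8, 3, -10); (-4, -5, 0) → (-8, 15, 0)
T2 scale by (3, -1, 3/2): (8, 3, -10) → (24, -3, -15); (-8, 15, 0) → (-24, -15, 0)
T3 translate by (6, -5, 0): (24, -3, -15) → (30, -8, -15); (-24, -15, 0) → (-18, -20, 0)
T4 reflect across x = 0: (30, -8, -15) → (-30, -8, -15); (-18, -20, 0) → (18, -20, 0)
T5 shear: x ← x − 1·z: (-30, -8, -15) → (-15, -8, -15); (18, -20, 0) → (18, -20, 0)
T6 scale by (-2, 1/2, 3/2): (-15, -8, -15) → (30, -4, -45/2); (18, -20, 0) → (-36, -10, 0)

image vertices: (30, -4, -45/2), (-36, -10, 0)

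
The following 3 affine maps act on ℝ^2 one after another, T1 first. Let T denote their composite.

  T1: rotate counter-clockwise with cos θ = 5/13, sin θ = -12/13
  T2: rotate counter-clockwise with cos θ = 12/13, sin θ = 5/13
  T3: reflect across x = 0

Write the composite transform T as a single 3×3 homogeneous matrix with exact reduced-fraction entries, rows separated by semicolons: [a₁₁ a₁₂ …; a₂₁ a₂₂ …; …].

T1 = [5/13 12/13 0; -12/13 5/13 0; 0 0 1]
T2·T1 = [120/169 119/169 0; -119/169 120/169 0; 0 0 1]
T3·…·T1 = [-120/169 -119/169 0; -119/169 120/169 0; 0 0 1]

T = [-120/169 -119/169 0; -119/169 120/169 0; 0 0 1]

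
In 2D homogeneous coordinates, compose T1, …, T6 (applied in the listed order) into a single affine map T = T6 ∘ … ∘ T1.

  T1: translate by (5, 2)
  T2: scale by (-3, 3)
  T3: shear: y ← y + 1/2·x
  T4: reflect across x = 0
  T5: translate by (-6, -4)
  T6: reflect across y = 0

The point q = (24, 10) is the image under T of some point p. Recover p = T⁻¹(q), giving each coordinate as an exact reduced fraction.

p = (5, 1)

T1 = [1 0 5; 0 1 2; 0 0 1]
T2·T1 = [-3 0 -15; 0 3 6; 0 0 1]
T3·…·T1 = [-3 0 -15; -3/2 3 -3/2; 0 0 1]
T4·…·T1 = [3 0 15; -3/2 3 -3/2; 0 0 1]
T5·…·T1 = [3 0 9; -3/2 3 -11/2; 0 0 1]
T6·…·T1 = [3 0 9; 3/2 -3 11/2; 0 0 1]
det M = -9; M⁻¹ = [1/3 0 -3; 1/6 -1/3 1/3; 0 0 1]
M⁻¹ · (24, 10)ᵀ = (5, 1)ᵀ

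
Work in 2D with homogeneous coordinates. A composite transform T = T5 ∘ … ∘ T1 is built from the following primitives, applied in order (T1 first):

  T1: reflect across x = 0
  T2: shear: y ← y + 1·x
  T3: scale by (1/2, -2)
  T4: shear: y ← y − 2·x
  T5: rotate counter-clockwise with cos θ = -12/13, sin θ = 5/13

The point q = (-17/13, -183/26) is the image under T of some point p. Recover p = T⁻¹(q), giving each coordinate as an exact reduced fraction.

p = (3, 1)

T1 = [-1 0 0; 0 1 0; 0 0 1]
T2·T1 = [-1 0 0; -1 1 0; 0 0 1]
T3·…·T1 = [-1/2 0 0; 2 -2 0; 0 0 1]
T4·…·T1 = [-1/2 0 0; 3 -2 0; 0 0 1]
T5·…·T1 = [-9/13 10/13 0; -77/26 24/13 0; 0 0 1]
det M = 1; M⁻¹ = [24/13 -10/13 0; 77/26 -9/13 0; 0 0 1]
M⁻¹ · (-17/13, -183/26)ᵀ = (3, 1)ᵀ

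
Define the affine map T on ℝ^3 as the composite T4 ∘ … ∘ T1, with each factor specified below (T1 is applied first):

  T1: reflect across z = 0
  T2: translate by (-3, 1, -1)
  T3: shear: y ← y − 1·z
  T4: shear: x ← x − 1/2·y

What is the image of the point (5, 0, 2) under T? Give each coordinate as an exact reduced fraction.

T(p) = (0, 4, -3)

T1 reflect across z = 0: (5, 0, 2) → (5, 0, -2)
T2 translate by (-3, 1, -1): (5, 0, -2) → (2, 1, -3)
T3 shear: y ← y − 1·z: (2, 1, -3) → (2, 4, -3)
T4 shear: x ← x − 1/2·y: (2, 4, -3) → (0, 4, -3)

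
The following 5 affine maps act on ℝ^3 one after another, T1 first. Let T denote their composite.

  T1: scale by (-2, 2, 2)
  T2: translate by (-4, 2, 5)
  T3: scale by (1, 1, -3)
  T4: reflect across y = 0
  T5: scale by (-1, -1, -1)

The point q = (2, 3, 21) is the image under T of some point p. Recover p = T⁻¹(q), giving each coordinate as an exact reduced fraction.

p = (-1, 1/2, 1)

T1 = [-2 0 0 0; 0 2 0 0; 0 0 2 0; 0 0 0 1]
T2·T1 = [-2 0 0 -4; 0 2 0 2; 0 0 2 5; 0 0 0 1]
T3·…·T1 = [-2 0 0 -4; 0 2 0 2; 0 0 -6 -15; 0 0 0 1]
T4·…·T1 = [-2 0 0 -4; 0 -2 0 -2; 0 0 -6 -15; 0 0 0 1]
T5·…·T1 = [2 0 0 4; 0 2 0 2; 0 0 6 15; 0 0 0 1]
det M = 24; M⁻¹ = [1/2 0 0 -2; 0 1/2 0 -1; 0 0 1/6 -5/2; 0 0 0 1]
M⁻¹ · (2, 3, 21)ᵀ = (-1, 1/2, 1)ᵀ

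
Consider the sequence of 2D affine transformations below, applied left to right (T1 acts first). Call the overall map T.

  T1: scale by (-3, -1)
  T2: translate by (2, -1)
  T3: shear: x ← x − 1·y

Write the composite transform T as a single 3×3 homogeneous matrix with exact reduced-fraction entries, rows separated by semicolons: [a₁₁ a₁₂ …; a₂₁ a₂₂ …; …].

T1 = [-3 0 0; 0 -1 0; 0 0 1]
T2·T1 = [-3 0 2; 0 -1 -1; 0 0 1]
T3·…·T1 = [-3 1 3; 0 -1 -1; 0 0 1]

T = [-3 1 3; 0 -1 -1; 0 0 1]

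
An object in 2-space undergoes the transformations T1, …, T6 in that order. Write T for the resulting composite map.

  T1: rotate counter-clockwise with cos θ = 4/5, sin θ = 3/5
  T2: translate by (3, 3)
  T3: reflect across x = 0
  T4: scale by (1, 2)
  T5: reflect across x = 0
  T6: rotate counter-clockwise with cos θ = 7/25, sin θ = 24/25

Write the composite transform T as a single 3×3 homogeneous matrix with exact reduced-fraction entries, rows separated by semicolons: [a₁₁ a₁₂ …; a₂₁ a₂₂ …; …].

T1 = [4/5 -3/5 0; 3/5 4/5 0; 0 0 1]
T2·T1 = [4/5 -3/5 3; 3/5 4/5 3; 0 0 1]
T3·…·T1 = [-4/5 3/5 -3; 3/5 4/5 3; 0 0 1]
T4·…·T1 = [-4/5 3/5 -3; 6/5 8/5 6; 0 0 1]
T5·…·T1 = [4/5 -3/5 3; 6/5 8/5 6; 0 0 1]
T6·…·T1 = [-116/125 -213/125 -123/25; 138/125 -16/125 114/25; 0 0 1]

T = [-116/125 -213/125 -123/25; 138/125 -16/125 114/25; 0 0 1]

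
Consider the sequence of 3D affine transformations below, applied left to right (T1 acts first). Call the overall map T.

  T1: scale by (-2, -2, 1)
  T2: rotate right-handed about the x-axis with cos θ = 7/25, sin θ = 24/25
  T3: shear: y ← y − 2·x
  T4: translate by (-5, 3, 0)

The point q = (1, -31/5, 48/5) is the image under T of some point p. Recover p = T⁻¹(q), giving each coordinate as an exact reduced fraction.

T1 = [-2 0 0 0; 0 -2 0 0; 0 0 1 0; 0 0 0 1]
T2·T1 = [-2 0 0 0; 0 -14/25 -24/25 0; 0 -48/25 7/25 0; 0 0 0 1]
T3·…·T1 = [-2 0 0 0; 4 -14/25 -24/25 0; 0 -48/25 7/25 0; 0 0 0 1]
T4·…·T1 = [-2 0 0 -5; 4 -14/25 -24/25 3; 0 -48/25 7/25 0; 0 0 0 1]
det M = 4; M⁻¹ = [-1/2 0 0 -5/2; -7/25 -7/50 -12/25 -49/50; -48/25 -24/25 7/25 -168/25; 0 0 0 1]
M⁻¹ · (1, -31/5, 48/5)ᵀ = (-3, -5, 0)ᵀ

p = (-3, -5, 0)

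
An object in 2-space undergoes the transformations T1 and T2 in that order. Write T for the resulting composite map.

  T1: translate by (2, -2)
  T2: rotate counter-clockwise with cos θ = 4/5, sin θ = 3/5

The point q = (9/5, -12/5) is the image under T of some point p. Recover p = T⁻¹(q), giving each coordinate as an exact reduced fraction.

p = (-2, -1)

T1 = [1 0 2; 0 1 -2; 0 0 1]
T2·T1 = [4/5 -3/5 14/5; 3/5 4/5 -2/5; 0 0 1]
det M = 1; M⁻¹ = [4/5 3/5 -2; -3/5 4/5 2; 0 0 1]
M⁻¹ · (9/5, -12/5)ᵀ = (-2, -1)ᵀ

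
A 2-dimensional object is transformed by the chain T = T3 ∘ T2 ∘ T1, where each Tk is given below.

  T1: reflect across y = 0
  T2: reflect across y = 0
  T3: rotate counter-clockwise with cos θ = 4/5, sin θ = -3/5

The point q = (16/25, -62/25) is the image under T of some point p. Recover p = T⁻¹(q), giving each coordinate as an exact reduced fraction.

T1 = [1 0 0; 0 -1 0; 0 0 1]
T2·T1 = [1 0 0; 0 1 0; 0 0 1]
T3·…·T1 = [4/5 3/5 0; -3/5 4/5 0; 0 0 1]
det M = 1; M⁻¹ = [4/5 -3/5 0; 3/5 4/5 0; 0 0 1]
M⁻¹ · (16/25, -62/25)ᵀ = (2, -8/5)ᵀ

p = (2, -8/5)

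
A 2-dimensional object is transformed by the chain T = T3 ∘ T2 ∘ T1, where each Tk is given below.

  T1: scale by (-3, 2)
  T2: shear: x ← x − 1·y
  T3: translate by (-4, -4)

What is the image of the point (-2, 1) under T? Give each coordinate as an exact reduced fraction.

T(p) = (0, -2)

T1 scale by (-3, 2): (-2, 1) → (6, 2)
T2 shear: x ← x − 1·y: (6, 2) → (4, 2)
T3 translate by (-4, -4): (4, 2) → (0, -2)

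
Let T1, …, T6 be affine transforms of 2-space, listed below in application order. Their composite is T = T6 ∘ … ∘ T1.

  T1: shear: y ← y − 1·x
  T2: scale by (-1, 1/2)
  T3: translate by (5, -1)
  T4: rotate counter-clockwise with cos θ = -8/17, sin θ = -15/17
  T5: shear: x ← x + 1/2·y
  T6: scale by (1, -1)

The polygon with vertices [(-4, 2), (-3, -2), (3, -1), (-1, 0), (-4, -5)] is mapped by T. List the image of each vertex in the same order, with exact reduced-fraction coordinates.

image vertices: (-235/34, 151/17), (-259/34, 116/17), (-64/17, 6/17), (-197/34, 86/17), (-156/17, 123/17)

T1 shear: y ← y − 1·x: (-4, 2) → (-4, 6); (-3, -2) → (-3, 1); (3, -1) → (3, -4); (-1, 0) → (-1, 1); (-4, -5) → (-4, -1)
T2 scale by (-1, 1/2): (-4, 6) → (4, 3); (-3, 1) → (3, 1/2); (3, -4) → (-3, -2); (-1, 1) → (1, 1/2); (-4, -1) → (4, -1/2)
T3 translate by (5, -1): (4, 3) → (9, 2); (3, 1/2) → (8, -1/2); (-3, -2) → (2, -3); (1, 1/2) → (6, -1/2); (4, -1/2) → (9, -3/2)
T4 rotate counter-clockwise with cos θ = -8/17, sin θ = -15/17: (9, 2) → (-42/17, -151/17); (8, -1/2) → (-143/34, -116/17); (2, -3) → (-61/17, -6/17); (6, -1/2) → (-111/34, -86/17); (9, -3/2) → (-189/34, -123/17)
T5 shear: x ← x + 1/2·y: (-42/17, -151/17) → (-235/34, -151/17); (-143/34, -116/17) → (-259/34, -116/17); (-61/17, -6/17) → (-64/17, -6/17); (-111/34, -86/17) → (-197/34, -86/17); (-189/34, -123/17) → (-156/17, -123/17)
T6 scale by (1, -1): (-235/34, -151/17) → (-235/34, 151/17); (-259/34, -116/17) → (-259/34, 116/17); (-64/17, -6/17) → (-64/17, 6/17); (-197/34, -86/17) → (-197/34, 86/17); (-156/17, -123/17) → (-156/17, 123/17)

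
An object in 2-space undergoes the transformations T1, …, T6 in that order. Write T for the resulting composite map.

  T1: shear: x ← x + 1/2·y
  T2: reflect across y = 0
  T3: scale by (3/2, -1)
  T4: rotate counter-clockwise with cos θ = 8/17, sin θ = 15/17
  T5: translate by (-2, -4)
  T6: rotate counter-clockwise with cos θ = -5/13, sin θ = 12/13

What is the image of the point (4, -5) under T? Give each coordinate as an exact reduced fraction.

T(p) = (596/221, 4317/884)

T1 shear: x ← x + 1/2·y: (4, -5) → (3/2, -5)
T2 reflect across y = 0: (3/2, -5) → (3/2, 5)
T3 scale by (3/2, -1): (3/2, 5) → (9/4, -5)
T4 rotate counter-clockwise with cos θ = 8/17, sin θ = 15/17: (9/4, -5) → (93/17, -25/68)
T5 translate by (-2, -4): (93/17, -25/68) → (59/17, -297/68)
T6 rotate counter-clockwise with cos θ = -5/13, sin θ = 12/13: (59/17, -297/68) → (596/221, 4317/884)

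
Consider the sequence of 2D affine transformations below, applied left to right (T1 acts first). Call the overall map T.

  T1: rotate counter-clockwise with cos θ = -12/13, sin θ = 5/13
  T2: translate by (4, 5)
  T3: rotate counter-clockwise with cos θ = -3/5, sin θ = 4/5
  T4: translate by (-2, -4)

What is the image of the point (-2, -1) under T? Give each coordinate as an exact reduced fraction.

T1 rotate counter-clockwise with cos θ = -12/13, sin θ = 5/13: (-2, -1) → (29/13, 2/13)
T2 translate by (4, 5): (29/13, 2/13) → (81/13, 67/13)
T3 rotate counter-clockwise with cos θ = -3/5, sin θ = 4/5: (81/13, 67/13) → (-511/65, 123/65)
T4 translate by (-2, -4): (-511/65, 123/65) → (-641/65, -137/65)

T(p) = (-641/65, -137/65)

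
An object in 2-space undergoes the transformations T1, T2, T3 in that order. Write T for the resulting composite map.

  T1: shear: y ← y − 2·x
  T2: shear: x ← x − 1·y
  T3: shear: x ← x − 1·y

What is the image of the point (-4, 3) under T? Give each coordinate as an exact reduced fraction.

T(p) = (-26, 11)

T1 shear: y ← y − 2·x: (-4, 3) → (-4, 11)
T2 shear: x ← x − 1·y: (-4, 11) → (-15, 11)
T3 shear: x ← x − 1·y: (-15, 11) → (-26, 11)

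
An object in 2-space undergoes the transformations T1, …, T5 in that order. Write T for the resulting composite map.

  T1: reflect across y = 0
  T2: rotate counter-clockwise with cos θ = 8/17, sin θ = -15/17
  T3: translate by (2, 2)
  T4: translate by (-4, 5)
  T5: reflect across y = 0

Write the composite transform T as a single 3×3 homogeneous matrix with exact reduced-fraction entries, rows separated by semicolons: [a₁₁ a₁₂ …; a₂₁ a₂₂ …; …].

T = [8/17 -15/17 -2; 15/17 8/17 -7; 0 0 1]

T1 = [1 0 0; 0 -1 0; 0 0 1]
T2·T1 = [8/17 -15/17 0; -15/17 -8/17 0; 0 0 1]
T3·…·T1 = [8/17 -15/17 2; -15/17 -8/17 2; 0 0 1]
T4·…·T1 = [8/17 -15/17 -2; -15/17 -8/17 7; 0 0 1]
T5·…·T1 = [8/17 -15/17 -2; 15/17 8/17 -7; 0 0 1]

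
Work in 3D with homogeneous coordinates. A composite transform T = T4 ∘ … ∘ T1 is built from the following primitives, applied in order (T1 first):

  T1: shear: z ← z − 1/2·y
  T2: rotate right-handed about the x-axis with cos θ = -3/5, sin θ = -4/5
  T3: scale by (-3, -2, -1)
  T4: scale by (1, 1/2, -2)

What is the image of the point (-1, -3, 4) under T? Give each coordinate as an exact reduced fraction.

T1 shear: z ← z − 1/2·y: (-1, -3, 4) → (-1, -3, 11/2)
T2 rotate right-handed about the x-axis with cos θ = -3/5, sin θ = -4/5: (-1, -3, 11/2) → (-1, 31/5, -9/10)
T3 scale by (-3, -2, -1): (-1, 31/5, -9/10) → (3, -62/5, 9/10)
T4 scale by (1, 1/2, -2): (3, -62/5, 9/10) → (3, -31/5, -9/5)

T(p) = (3, -31/5, -9/5)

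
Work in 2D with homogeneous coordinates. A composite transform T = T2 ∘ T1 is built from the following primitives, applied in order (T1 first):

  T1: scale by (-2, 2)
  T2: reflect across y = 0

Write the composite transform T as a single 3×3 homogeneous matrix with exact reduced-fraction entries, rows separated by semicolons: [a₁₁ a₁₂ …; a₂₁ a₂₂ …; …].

T = [-2 0 0; 0 -2 0; 0 0 1]

T1 = [-2 0 0; 0 2 0; 0 0 1]
T2·T1 = [-2 0 0; 0 -2 0; 0 0 1]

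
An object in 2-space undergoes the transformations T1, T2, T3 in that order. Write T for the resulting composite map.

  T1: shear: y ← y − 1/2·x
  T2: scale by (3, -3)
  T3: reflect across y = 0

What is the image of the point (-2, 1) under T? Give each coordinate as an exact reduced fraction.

T(p) = (-6, 6)

T1 shear: y ← y − 1/2·x: (-2, 1) → (-2, 2)
T2 scale by (3, -3): (-2, 2) → (-6, -6)
T3 reflect across y = 0: (-6, -6) → (-6, 6)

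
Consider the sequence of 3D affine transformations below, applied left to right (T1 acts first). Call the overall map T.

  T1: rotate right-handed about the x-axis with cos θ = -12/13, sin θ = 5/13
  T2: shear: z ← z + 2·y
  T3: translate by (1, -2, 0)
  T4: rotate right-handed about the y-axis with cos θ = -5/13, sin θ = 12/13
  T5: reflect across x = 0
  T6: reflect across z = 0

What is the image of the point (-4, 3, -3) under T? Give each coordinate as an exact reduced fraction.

T(p) = (-303/169, -47/13, -423/169)

T1 rotate right-handed about the x-axis with cos θ = -12/13, sin θ = 5/13: (-4, 3, -3) → (-4, -21/13, 51/13)
T2 shear: z ← z + 2·y: (-4, -21/13, 51/13) → (-4, -21/13, 9/13)
T3 translate by (1, -2, 0): (-4, -21/13, 9/13) → (-3, -47/13, 9/13)
T4 rotate right-handed about the y-axis with cos θ = -5/13, sin θ = 12/13: (-3, -47/13, 9/13) → (303/169, -47/13, 423/169)
T5 reflect across x = 0: (303/169, -47/13, 423/169) → (-303/169, -47/13, 423/169)
T6 reflect across z = 0: (-303/169, -47/13, 423/169) → (-303/169, -47/13, -423/169)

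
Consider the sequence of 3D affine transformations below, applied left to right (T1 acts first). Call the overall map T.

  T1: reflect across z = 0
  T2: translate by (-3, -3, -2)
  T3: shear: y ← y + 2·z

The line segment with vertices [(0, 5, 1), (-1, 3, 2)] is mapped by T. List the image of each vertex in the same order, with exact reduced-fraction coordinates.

image vertices: (-3, -4, -3), (-4, -8, -4)

T1 reflect across z = 0: (0, 5, 1) → (0, 5, -1); (-1, 3, 2) → (-1, 3, -2)
T2 translate by (-3, -3, -2): (0, 5, -1) → (-3, 2, -3); (-1, 3, -2) → (-4, 0, -4)
T3 shear: y ← y + 2·z: (-3, 2, -3) → (-3, -4, -3); (-4, 0, -4) → (-4, -8, -4)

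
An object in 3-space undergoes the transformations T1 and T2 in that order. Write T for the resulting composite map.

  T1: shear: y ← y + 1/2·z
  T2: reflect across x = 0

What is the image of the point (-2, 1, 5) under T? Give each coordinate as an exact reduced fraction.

T1 shear: y ← y + 1/2·z: (-2, 1, 5) → (-2, 7/2, 5)
T2 reflect across x = 0: (-2, 7/2, 5) → (2, 7/2, 5)

T(p) = (2, 7/2, 5)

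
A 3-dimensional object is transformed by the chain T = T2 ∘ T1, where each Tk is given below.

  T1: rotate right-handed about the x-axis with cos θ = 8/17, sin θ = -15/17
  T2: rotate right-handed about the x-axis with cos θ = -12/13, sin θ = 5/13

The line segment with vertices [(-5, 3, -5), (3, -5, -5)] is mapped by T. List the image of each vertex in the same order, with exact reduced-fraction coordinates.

T1 rotate right-handed about the x-axis with cos θ = 8/17, sin θ = -15/17: (-5, 3, -5) → (-5, -3, -5); (3, -5, -5) → (3, -115/17, 35/17)
T2 rotate right-handed about the x-axis with cos θ = -12/13, sin θ = 5/13: (-5, -3, -5) → (-5, 61/13, 45/13); (3, -115/17, 35/17) → (3, 1205/221, -995/221)

image vertices: (-5, 61/13, 45/13), (3, 1205/221, -995/221)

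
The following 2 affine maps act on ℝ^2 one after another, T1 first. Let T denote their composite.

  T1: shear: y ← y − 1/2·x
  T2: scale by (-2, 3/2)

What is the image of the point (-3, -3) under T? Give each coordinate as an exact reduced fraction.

T1 shear: y ← y − 1/2·x: (-3, -3) → (-3, -3/2)
T2 scale by (-2, 3/2): (-3, -3/2) → (6, -9/4)

T(p) = (6, -9/4)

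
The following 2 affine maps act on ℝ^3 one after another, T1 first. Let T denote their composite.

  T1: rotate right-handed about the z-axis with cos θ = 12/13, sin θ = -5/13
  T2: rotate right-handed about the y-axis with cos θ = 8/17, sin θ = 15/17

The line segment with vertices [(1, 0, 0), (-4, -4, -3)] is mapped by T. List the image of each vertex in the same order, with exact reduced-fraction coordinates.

T1 rotate right-handed about the z-axis with cos θ = 12/13, sin θ = -5/13: (1, 0, 0) → (12/13, -5/13, 0); (-4, -4, -3) → (-68/13, -28/13, -3)
T2 rotate right-handed about the y-axis with cos θ = 8/17, sin θ = 15/17: (12/13, -5/13, 0) → (96/221, -5/13, -180/221); (-68/13, -28/13, -3) → (-1129/221, -28/13, 708/221)

image vertices: (96/221, -5/13, -180/221), (-1129/221, -28/13, 708/221)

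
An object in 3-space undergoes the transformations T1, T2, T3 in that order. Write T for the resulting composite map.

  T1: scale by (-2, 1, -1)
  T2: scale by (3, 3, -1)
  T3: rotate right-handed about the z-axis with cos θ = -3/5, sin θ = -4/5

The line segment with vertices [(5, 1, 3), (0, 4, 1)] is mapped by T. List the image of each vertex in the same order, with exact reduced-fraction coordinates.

T1 scale by (-2, 1, -1): (5, 1, 3) → (-10, 1, -3); (0, 4, 1) → (0, 4, -1)
T2 scale by (3, 3, -1): (-10, 1, -3) → (-30, 3, 3); (0, 4, -1) → (0, 12, 1)
T3 rotate right-handed about the z-axis with cos θ = -3/5, sin θ = -4/5: (-30, 3, 3) → (102/5, 111/5, 3); (0, 12, 1) → (48/5, -36/5, 1)

image vertices: (102/5, 111/5, 3), (48/5, -36/5, 1)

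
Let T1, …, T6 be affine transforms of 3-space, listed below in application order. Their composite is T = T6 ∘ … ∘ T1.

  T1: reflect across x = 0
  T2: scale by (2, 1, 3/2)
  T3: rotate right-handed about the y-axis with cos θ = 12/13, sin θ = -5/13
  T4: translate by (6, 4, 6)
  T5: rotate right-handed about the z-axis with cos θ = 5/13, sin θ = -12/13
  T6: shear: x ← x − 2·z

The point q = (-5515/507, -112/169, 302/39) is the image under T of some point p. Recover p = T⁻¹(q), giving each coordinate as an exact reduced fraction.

p = (4/3, 0, 2)

T1 = [-1 0 0 0; 0 1 0 0; 0 0 1 0; 0 0 0 1]
T2·T1 = [-2 0 0 0; 0 1 0 0; 0 0 3/2 0; 0 0 0 1]
T3·…·T1 = [-24/13 0 -15/26 0; 0 1 0 0; -10/13 0 18/13 0; 0 0 0 1]
T4·…·T1 = [-24/13 0 -15/26 6; 0 1 0 4; -10/13 0 18/13 6; 0 0 0 1]
T5·…·T1 = [-120/169 12/13 -75/338 6; 288/169 5/13 90/169 -4; -10/13 0 18/13 6; 0 0 0 1]
T6·…·T1 = [140/169 12/13 -1011/338 -6; 288/169 5/13 90/169 -4; -10/13 0 18/13 6; 0 0 0 1]
det M = -3; M⁻¹ = [-30/169 72/169 -185/338 51/13; 12/13 5/13 24/13 -4; -50/507 40/169 212/507 -28/13; 0 0 0 1]
M⁻¹ · (-5515/507, -112/169, 302/39)ᵀ = (4/3, 0, 2)ᵀ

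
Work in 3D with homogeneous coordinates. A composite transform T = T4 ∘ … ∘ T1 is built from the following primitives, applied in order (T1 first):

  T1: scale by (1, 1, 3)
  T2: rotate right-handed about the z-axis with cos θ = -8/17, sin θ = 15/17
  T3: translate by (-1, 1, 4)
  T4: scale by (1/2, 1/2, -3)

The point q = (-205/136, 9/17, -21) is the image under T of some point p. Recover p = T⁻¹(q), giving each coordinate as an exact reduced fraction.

T1 = [1 0 0 0; 0 1 0 0; 0 0 3 0; 0 0 0 1]
T2·T1 = [-8/17 -15/17 0 0; 15/17 -8/17 0 0; 0 0 3 0; 0 0 0 1]
T3·…·T1 = [-8/17 -15/17 0 -1; 15/17 -8/17 0 1; 0 0 3 4; 0 0 0 1]
T4·…·T1 = [-4/17 -15/34 0 -1/2; 15/34 -4/17 0 1/2; 0 0 -9 -12; 0 0 0 1]
det M = -9/4; M⁻¹ = [-16/17 30/17 0 -23/17; -30/17 -16/17 0 -7/17; 0 0 -1/9 -4/3; 0 0 0 1]
M⁻¹ · (-205/136, 9/17, -21)ᵀ = (1, 7/4, 1)ᵀ

p = (1, 7/4, 1)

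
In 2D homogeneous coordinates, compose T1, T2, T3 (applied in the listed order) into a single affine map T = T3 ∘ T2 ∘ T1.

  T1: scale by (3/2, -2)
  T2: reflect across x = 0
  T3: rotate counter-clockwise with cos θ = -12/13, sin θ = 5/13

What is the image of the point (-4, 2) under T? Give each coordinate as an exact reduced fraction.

T1 scale by (3/2, -2): (-4, 2) → (-6, -4)
T2 reflect across x = 0: (-6, -4) → (6, -4)
T3 rotate counter-clockwise with cos θ = -12/13, sin θ = 5/13: (6, -4) → (-4, 6)

T(p) = (-4, 6)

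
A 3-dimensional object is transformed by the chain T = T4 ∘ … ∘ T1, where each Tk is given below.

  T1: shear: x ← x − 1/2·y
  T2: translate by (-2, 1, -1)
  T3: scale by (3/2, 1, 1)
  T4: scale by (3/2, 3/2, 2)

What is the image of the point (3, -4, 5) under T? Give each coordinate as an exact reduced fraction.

T1 shear: x ← x − 1/2·y: (3, -4, 5) → (5, -4, 5)
T2 translate by (-2, 1, -1): (5, -4, 5) → (3, -3, 4)
T3 scale by (3/2, 1, 1): (3, -3, 4) → (9/2, -3, 4)
T4 scale by (3/2, 3/2, 2): (9/2, -3, 4) → (27/4, -9/2, 8)

T(p) = (27/4, -9/2, 8)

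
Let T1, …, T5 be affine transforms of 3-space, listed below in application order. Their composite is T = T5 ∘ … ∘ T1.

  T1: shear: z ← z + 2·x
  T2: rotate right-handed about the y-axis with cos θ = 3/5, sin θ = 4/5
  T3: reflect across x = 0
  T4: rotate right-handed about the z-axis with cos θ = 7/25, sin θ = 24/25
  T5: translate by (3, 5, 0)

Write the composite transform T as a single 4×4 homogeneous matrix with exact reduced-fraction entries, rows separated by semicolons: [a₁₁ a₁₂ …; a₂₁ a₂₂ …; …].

T = [-77/125 -24/25 -28/125 3; -264/125 7/25 -96/125 5; 2/5 0 3/5 0; 0 0 0 1]

T1 = [1 0 0 0; 0 1 0 0; 2 0 1 0; 0 0 0 1]
T2·T1 = [11/5 0 4/5 0; 0 1 0 0; 2/5 0 3/5 0; 0 0 0 1]
T3·…·T1 = [-11/5 0 -4/5 0; 0 1 0 0; 2/5 0 3/5 0; 0 0 0 1]
T4·…·T1 = [-77/125 -24/25 -28/125 0; -264/125 7/25 -96/125 0; 2/5 0 3/5 0; 0 0 0 1]
T5·…·T1 = [-77/125 -24/25 -28/125 3; -264/125 7/25 -96/125 5; 2/5 0 3/5 0; 0 0 0 1]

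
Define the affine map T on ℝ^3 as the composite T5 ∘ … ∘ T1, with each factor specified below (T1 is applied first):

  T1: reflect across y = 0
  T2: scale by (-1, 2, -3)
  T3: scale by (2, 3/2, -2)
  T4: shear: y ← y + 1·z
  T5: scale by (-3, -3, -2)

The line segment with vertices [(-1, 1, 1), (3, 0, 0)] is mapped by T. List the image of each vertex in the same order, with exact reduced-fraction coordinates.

image vertices: (-6, -9, -12), (18, 0, 0)

T1 reflect across y = 0: (-1, 1, 1) → (-1, -1, 1); (3, 0, 0) → (3, 0, 0)
T2 scale by (-1, 2, -3): (-1, -1, 1) → (1, -2, -3); (3, 0, 0) → (-3, 0, 0)
T3 scale by (2, 3/2, -2): (1, -2, -3) → (2, -3, 6); (-3, 0, 0) → (-6, 0, 0)
T4 shear: y ← y + 1·z: (2, -3, 6) → (2, 3, 6); (-6, 0, 0) → (-6, 0, 0)
T5 scale by (-3, -3, -2): (2, 3, 6) → (-6, -9, -12); (-6, 0, 0) → (18, 0, 0)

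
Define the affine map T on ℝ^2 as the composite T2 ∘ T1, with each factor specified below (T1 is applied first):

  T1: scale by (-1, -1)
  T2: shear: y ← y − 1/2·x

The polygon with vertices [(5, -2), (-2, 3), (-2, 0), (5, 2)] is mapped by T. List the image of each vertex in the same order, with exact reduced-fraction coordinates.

image vertices: (-5, 9/2), (2, -4), (2, -1), (-5, 1/2)

T1 scale by (-1, -1): (5, -2) → (-5, 2); (-2, 3) → (2, -3); (-2, 0) → (2, 0); (5, 2) → (-5, -2)
T2 shear: y ← y − 1/2·x: (-5, 2) → (-5, 9/2); (2, -3) → (2, -4); (2, 0) → (2, -1); (-5, -2) → (-5, 1/2)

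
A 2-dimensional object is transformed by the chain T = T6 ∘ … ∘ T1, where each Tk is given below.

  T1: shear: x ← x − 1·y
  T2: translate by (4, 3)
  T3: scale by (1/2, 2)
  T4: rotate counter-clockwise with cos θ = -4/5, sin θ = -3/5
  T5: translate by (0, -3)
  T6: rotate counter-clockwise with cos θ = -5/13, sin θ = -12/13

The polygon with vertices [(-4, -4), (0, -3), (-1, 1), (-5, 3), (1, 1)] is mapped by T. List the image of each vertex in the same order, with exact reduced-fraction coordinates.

T1 shear: x ← x − 1·y: (-4, -4) → (0, -4); (0, -3) → (3, -3); (-1, 1) → (-2, 1); (-5, 3) → (-8, 3); (1, 1) → (0, 1)
T2 translate by (4, 3): (0, -4) → (4, -1); (3, -3) → (7, 0); (-2, 1) → (2, 4); (-8, 3) → (-4, 6); (0, 1) → (4, 4)
T3 scale by (1/2, 2): (4, -1) → (2, -2); (7, 0) → (7/2, 0); (2, 4) → (1, 8); (-4, 6) → (-2, 12); (4, 4) → (2, 8)
T4 rotate counter-clockwise with cos θ = -4/5, sin θ = -3/5: (2, -2) → (-14/5, 2/5); (7/2, 0) → (-14/5, -21/10); (1, 8) → (4, -7); (-2, 12) → (44/5, -42/5); (2, 8) → (16/5, -38/5)
T5 translate by (0, -3): (-14/5, 2/5) → (-14/5, -13/5); (-14/5, -21/10) → (-14/5, -51/10); (4, -7) → (4, -10); (44/5, -42/5) → (44/5, -57/5); (16/5, -38/5) → (16/5, -53/5)
T6 rotate counter-clockwise with cos θ = -5/13, sin θ = -12/13: (-14/5, -13/5) → (-86/65, 233/65); (-14/5, -51/10) → (-236/65, 591/130); (4, -10) → (-140/13, 2/13); (44/5, -57/5) → (-904/65, -243/65); (16/5, -53/5) → (-716/65, 73/65)

image vertices: (-86/65, 233/65), (-236/65, 591/130), (-140/13, 2/13), (-904/65, -243/65), (-716/65, 73/65)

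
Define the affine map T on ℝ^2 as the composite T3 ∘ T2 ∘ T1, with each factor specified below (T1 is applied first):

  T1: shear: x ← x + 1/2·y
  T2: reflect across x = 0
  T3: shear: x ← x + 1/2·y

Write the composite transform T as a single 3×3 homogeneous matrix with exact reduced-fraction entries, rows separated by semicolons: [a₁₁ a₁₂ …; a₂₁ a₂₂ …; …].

T1 = [1 1/2 0; 0 1 0; 0 0 1]
T2·T1 = [-1 -1/2 0; 0 1 0; 0 0 1]
T3·…·T1 = [-1 0 0; 0 1 0; 0 0 1]

T = [-1 0 0; 0 1 0; 0 0 1]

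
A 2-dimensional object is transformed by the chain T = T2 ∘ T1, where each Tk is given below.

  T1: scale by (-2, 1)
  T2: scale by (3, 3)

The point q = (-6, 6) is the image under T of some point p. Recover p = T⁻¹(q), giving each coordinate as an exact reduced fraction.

T1 = [-2 0 0; 0 1 0; 0 0 1]
T2·T1 = [-6 0 0; 0 3 0; 0 0 1]
det M = -18; M⁻¹ = [-1/6 0 0; 0 1/3 0; 0 0 1]
M⁻¹ · (-6, 6)ᵀ = (1, 2)ᵀ

p = (1, 2)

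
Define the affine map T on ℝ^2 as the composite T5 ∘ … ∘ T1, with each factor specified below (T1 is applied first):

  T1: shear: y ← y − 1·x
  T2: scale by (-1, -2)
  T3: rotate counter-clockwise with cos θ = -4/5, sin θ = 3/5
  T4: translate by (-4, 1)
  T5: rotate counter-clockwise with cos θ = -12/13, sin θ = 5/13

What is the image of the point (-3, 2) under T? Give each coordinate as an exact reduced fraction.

T(p) = (-246/65, -658/65)

T1 shear: y ← y − 1·x: (-3, 2) → (-3, 5)
T2 scale by (-1, -2): (-3, 5) → (3, -10)
T3 rotate counter-clockwise with cos θ = -4/5, sin θ = 3/5: (3, -10) → (18/5, 49/5)
T4 translate by (-4, 1): (18/5, 49/5) → (-2/5, 54/5)
T5 rotate counter-clockwise with cos θ = -12/13, sin θ = 5/13: (-2/5, 54/5) → (-246/65, -658/65)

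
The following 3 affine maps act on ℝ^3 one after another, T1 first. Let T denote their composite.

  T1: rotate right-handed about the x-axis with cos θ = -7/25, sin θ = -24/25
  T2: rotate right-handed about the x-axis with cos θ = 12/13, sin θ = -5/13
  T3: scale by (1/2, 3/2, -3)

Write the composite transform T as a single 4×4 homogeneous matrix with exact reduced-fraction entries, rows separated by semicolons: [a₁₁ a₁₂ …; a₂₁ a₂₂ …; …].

T1 = [1 0 0 0; 0 -7/25 24/25 0; 0 -24/25 -7/25 0; 0 0 0 1]
T2·T1 = [1 0 0 0; 0 -204/325 253/325 0; 0 -253/325 -204/325 0; 0 0 0 1]
T3·…·T1 = [1/2 0 0 0; 0 -306/325 759/650 0; 0 759/325 612/325 0; 0 0 0 1]

T = [1/2 0 0 0; 0 -306/325 759/650 0; 0 759/325 612/325 0; 0 0 0 1]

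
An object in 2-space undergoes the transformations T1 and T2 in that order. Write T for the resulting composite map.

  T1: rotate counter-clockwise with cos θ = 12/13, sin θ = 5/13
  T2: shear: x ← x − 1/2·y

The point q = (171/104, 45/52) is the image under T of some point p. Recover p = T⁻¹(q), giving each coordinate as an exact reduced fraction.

p = (9/4, 0)

T1 = [12/13 -5/13 0; 5/13 12/13 0; 0 0 1]
T2·T1 = [19/26 -11/13 0; 5/13 12/13 0; 0 0 1]
det M = 1; M⁻¹ = [12/13 11/13 0; -5/13 19/26 0; 0 0 1]
M⁻¹ · (171/104, 45/52)ᵀ = (9/4, 0)ᵀ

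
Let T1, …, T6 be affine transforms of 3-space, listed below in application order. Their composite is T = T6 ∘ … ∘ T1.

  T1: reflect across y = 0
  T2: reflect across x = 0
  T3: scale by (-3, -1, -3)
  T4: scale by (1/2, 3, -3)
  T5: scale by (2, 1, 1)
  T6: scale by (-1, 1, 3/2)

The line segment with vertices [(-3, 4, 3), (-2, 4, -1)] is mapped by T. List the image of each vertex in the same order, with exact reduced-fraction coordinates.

image vertices: (9, 12, 81/2), (6, 12, -27/2)

T1 reflect across y = 0: (-3, 4, 3) → (-3, -4, 3); (-2, 4, -1) → (-2, -4, -1)
T2 reflect across x = 0: (-3, -4, 3) → (3, -4, 3); (-2, -4, -1) → (2, -4, -1)
T3 scale by (-3, -1, -3): (3, -4, 3) → (-9, 4, -9); (2, -4, -1) → (-6, 4, 3)
T4 scale by (1/2, 3, -3): (-9, 4, -9) → (-9/2, 12, 27); (-6, 4, 3) → (-3, 12, -9)
T5 scale by (2, 1, 1): (-9/2, 12, 27) → (-9, 12, 27); (-3, 12, -9) → (-6, 12, -9)
T6 scale by (-1, 1, 3/2): (-9, 12, 27) → (9, 12, 81/2); (-6, 12, -9) → (6, 12, -27/2)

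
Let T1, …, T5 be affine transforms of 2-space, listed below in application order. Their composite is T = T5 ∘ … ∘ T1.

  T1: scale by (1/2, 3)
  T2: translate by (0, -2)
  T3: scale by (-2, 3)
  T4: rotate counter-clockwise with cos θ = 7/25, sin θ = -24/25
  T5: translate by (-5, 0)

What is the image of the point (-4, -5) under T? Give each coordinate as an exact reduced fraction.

T1 scale by (1/2, 3): (-4, -5) → (-2, -15)
T2 translate by (0, -2): (-2, -15) → (-2, -17)
T3 scale by (-2, 3): (-2, -17) → (4, -51)
T4 rotate counter-clockwise with cos θ = 7/25, sin θ = -24/25: (4, -51) → (-1196/25, -453/25)
T5 translate by (-5, 0): (-1196/25, -453/25) → (-1321/25, -453/25)

T(p) = (-1321/25, -453/25)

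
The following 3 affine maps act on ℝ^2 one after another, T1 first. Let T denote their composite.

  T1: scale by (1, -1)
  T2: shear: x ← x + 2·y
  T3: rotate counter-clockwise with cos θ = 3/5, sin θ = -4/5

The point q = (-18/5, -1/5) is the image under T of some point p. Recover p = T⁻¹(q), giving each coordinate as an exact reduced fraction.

p = (4, 3)

T1 = [1 0 0; 0 -1 0; 0 0 1]
T2·T1 = [1 -2 0; 0 -1 0; 0 0 1]
T3·…·T1 = [3/5 -2 0; -4/5 1 0; 0 0 1]
det M = -1; M⁻¹ = [-1 -2 0; -4/5 -3/5 0; 0 0 1]
M⁻¹ · (-18/5, -1/5)ᵀ = (4, 3)ᵀ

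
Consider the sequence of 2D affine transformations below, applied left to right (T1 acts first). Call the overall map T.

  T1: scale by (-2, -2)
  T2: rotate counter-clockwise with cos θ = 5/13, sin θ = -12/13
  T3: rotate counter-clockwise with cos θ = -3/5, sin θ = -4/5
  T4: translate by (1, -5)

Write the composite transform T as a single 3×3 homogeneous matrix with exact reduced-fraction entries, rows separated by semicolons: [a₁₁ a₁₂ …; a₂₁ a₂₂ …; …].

T1 = [-2 0 0; 0 -2 0; 0 0 1]
T2·T1 = [-10/13 -24/13 0; 24/13 -10/13 0; 0 0 1]
T3·…·T1 = [126/65 32/65 0; -32/65 126/65 0; 0 0 1]
T4·…·T1 = [126/65 32/65 1; -32/65 126/65 -5; 0 0 1]

T = [126/65 32/65 1; -32/65 126/65 -5; 0 0 1]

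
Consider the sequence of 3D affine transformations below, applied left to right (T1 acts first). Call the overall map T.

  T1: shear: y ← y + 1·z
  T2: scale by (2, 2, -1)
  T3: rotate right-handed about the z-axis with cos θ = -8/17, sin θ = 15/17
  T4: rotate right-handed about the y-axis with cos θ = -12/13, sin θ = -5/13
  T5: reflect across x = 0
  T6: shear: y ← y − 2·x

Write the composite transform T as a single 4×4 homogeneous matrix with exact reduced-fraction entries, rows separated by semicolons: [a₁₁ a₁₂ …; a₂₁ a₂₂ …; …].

T1 = [1 0 0 0; 0 1 1 0; 0 0 1 0; 0 0 0 1]
T2·T1 = [2 0 0 0; 0 2 2 0; 0 0 -1 0; 0 0 0 1]
T3·…·T1 = [-16/17 -30/17 -30/17 0; 30/17 -16/17 -16/17 0; 0 0 -1 0; 0 0 0 1]
T4·…·T1 = [192/221 360/221 445/221 0; 30/17 -16/17 -16/17 0; -80/221 -150/221 54/221 0; 0 0 0 1]
T5·…·T1 = [-192/221 -360/221 -445/221 0; 30/17 -16/17 -16/17 0; -80/221 -150/221 54/221 0; 0 0 0 1]
T6·…·T1 = [-192/221 -360/221 -445/221 0; 774/221 512/221 682/221 0; -80/221 -150/221 54/221 0; 0 0 0 1]

T = [-192/221 -360/221 -445/221 0; 774/221 512/221 682/221 0; -80/221 -150/221 54/221 0; 0 0 0 1]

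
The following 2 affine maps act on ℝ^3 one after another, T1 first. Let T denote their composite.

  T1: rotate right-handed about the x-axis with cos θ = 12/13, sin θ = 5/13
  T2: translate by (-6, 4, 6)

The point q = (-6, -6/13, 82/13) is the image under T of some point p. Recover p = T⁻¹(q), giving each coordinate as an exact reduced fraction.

p = (0, -4, 2)

T1 = [1 0 0 0; 0 12/13 -5/13 0; 0 5/13 12/13 0; 0 0 0 1]
T2·T1 = [1 0 0 -6; 0 12/13 -5/13 4; 0 5/13 12/13 6; 0 0 0 1]
det M = 1; M⁻¹ = [1 0 0 6; 0 12/13 5/13 -6; 0 -5/13 12/13 -4; 0 0 0 1]
M⁻¹ · (-6, -6/13, 82/13)ᵀ = (0, -4, 2)ᵀ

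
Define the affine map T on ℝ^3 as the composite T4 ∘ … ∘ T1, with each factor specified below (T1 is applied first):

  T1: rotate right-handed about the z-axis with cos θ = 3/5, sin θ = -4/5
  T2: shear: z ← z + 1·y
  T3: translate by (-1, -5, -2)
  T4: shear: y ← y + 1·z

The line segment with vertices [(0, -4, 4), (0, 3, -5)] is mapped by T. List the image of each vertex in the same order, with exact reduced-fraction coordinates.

image vertices: (-21/5, -39/5, -2/5), (7/5, -42/5, -26/5)

T1 rotate right-handed about the z-axis with cos θ = 3/5, sin θ = -4/5: (0, -4, 4) → (-16/5, -12/5, 4); (0, 3, -5) → (12/5, 9/5, -5)
T2 shear: z ← z + 1·y: (-16/5, -12/5, 4) → (-16/5, -12/5, 8/5); (12/5, 9/5, -5) → (12/5, 9/5, -16/5)
T3 translate by (-1, -5, -2): (-16/5, -12/5, 8/5) → (-21/5, -37/5, -2/5); (12/5, 9/5, -16/5) → (7/5, -16/5, -26/5)
T4 shear: y ← y + 1·z: (-21/5, -37/5, -2/5) → (-21/5, -39/5, -2/5); (7/5, -16/5, -26/5) → (7/5, -42/5, -26/5)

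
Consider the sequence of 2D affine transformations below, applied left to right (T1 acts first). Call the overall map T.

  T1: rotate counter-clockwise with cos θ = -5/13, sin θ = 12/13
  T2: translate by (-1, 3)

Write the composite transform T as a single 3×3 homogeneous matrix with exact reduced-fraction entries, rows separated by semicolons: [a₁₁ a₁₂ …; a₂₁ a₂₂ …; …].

T1 = [-5/13 -12/13 0; 12/13 -5/13 0; 0 0 1]
T2·T1 = [-5/13 -12/13 -1; 12/13 -5/13 3; 0 0 1]

T = [-5/13 -12/13 -1; 12/13 -5/13 3; 0 0 1]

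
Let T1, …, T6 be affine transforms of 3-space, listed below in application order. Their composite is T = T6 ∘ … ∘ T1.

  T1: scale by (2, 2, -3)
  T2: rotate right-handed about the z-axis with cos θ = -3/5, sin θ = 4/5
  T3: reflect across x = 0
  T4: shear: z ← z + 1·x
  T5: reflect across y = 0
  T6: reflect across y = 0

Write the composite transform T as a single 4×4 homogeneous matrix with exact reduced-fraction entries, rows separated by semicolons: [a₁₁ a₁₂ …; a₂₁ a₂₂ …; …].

T = [6/5 8/5 0 0; 8/5 -6/5 0 0; 6/5 8/5 -3 0; 0 0 0 1]

T1 = [2 0 0 0; 0 2 0 0; 0 0 -3 0; 0 0 0 1]
T2·T1 = [-6/5 -8/5 0 0; 8/5 -6/5 0 0; 0 0 -3 0; 0 0 0 1]
T3·…·T1 = [6/5 8/5 0 0; 8/5 -6/5 0 0; 0 0 -3 0; 0 0 0 1]
T4·…·T1 = [6/5 8/5 0 0; 8/5 -6/5 0 0; 6/5 8/5 -3 0; 0 0 0 1]
T5·…·T1 = [6/5 8/5 0 0; -8/5 6/5 0 0; 6/5 8/5 -3 0; 0 0 0 1]
T6·…·T1 = [6/5 8/5 0 0; 8/5 -6/5 0 0; 6/5 8/5 -3 0; 0 0 0 1]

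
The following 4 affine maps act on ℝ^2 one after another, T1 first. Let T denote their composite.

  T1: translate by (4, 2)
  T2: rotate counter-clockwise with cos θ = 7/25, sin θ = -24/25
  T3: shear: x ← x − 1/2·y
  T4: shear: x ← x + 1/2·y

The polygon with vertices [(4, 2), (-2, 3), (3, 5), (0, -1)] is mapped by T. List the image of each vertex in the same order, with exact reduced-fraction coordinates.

image vertices: (152/25, -164/25), (134/25, -13/25), (217/25, -119/25), (52/25, -89/25)

T1 translate by (4, 2): (4, 2) → (8, 4); (-2, 3) → (2, 5); (3, 5) → (7, 7); (0, -1) → (4, 1)
T2 rotate counter-clockwise with cos θ = 7/25, sin θ = -24/25: (8, 4) → (152/25, -164/25); (2, 5) → (134/25, -13/25); (7, 7) → (217/25, -119/25); (4, 1) → (52/25, -89/25)
T3 shear: x ← x − 1/2·y: (152/25, -164/25) → (234/25, -164/25); (134/25, -13/25) → (281/50, -13/25); (217/25, -119/25) → (553/50, -119/25); (52/25, -89/25) → (193/50, -89/25)
T4 shear: x ← x + 1/2·y: (234/25, -164/25) → (152/25, -164/25); (281/50, -13/25) → (134/25, -13/25); (553/50, -119/25) → (217/25, -119/25); (193/50, -89/25) → (52/25, -89/25)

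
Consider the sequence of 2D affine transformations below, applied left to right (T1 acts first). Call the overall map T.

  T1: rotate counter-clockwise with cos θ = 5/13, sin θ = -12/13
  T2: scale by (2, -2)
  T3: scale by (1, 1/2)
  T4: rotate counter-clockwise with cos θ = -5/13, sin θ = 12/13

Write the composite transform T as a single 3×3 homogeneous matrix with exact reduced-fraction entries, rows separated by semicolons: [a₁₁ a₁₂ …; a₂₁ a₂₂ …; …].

T = [-194/169 -60/169 0; 60/169 313/169 0; 0 0 1]

T1 = [5/13 12/13 0; -12/13 5/13 0; 0 0 1]
T2·T1 = [10/13 24/13 0; 24/13 -10/13 0; 0 0 1]
T3·…·T1 = [10/13 24/13 0; 12/13 -5/13 0; 0 0 1]
T4·…·T1 = [-194/169 -60/169 0; 60/169 313/169 0; 0 0 1]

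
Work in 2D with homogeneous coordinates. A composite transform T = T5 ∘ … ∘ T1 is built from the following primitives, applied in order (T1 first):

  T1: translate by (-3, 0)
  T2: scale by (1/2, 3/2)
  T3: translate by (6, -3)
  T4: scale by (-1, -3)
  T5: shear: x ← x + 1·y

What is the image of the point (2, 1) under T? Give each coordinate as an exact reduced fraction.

T(p) = (-1, 9/2)

T1 translate by (-3, 0): (2, 1) → (-1, 1)
T2 scale by (1/2, 3/2): (-1, 1) → (-1/2, 3/2)
T3 translate by (6, -3): (-1/2, 3/2) → (11/2, -3/2)
T4 scale by (-1, -3): (11/2, -3/2) → (-11/2, 9/2)
T5 shear: x ← x + 1·y: (-11/2, 9/2) → (-1, 9/2)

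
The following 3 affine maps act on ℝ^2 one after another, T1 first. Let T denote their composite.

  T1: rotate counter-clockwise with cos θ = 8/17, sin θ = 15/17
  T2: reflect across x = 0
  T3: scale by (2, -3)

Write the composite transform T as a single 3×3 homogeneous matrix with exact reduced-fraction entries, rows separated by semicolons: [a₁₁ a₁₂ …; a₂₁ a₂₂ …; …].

T1 = [8/17 -15/17 0; 15/17 8/17 0; 0 0 1]
T2·T1 = [-8/17 15/17 0; 15/17 8/17 0; 0 0 1]
T3·…·T1 = [-16/17 30/17 0; -45/17 -24/17 0; 0 0 1]

T = [-16/17 30/17 0; -45/17 -24/17 0; 0 0 1]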